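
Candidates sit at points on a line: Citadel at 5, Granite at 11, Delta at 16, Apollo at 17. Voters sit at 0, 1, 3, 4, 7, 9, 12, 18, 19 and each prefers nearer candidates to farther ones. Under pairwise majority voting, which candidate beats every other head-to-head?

Citadel

With single-peaked preferences on a line, the Condorcet winner is the candidate closest to the median voter.
The median voter (position 7) is closest to Citadel at 5.
Check: Citadel vs Apollo — voters closer to Citadel: 6 of 9.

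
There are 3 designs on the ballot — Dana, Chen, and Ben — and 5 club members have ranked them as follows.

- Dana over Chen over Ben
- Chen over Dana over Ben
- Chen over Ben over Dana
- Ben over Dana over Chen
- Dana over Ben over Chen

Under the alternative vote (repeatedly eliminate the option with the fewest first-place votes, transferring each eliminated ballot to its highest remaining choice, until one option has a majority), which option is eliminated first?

Round 1: Dana 2, Chen 2, Ben 1. Ben has the fewest and is eliminated.
Round 2: Dana 3, Chen 2. Dana has a majority.

Ben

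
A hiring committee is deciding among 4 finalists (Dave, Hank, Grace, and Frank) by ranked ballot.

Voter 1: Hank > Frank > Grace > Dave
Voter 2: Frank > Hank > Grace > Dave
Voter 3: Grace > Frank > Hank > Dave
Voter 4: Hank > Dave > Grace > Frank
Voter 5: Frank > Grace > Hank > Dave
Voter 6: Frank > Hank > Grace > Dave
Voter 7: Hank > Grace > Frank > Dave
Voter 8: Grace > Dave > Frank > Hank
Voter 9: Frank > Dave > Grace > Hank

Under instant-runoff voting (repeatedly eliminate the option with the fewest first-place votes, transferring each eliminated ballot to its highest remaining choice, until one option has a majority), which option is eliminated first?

Round 1: Frank 4, Hank 3, Grace 2, Dave 0. Dave has the fewest and is eliminated.
Round 2: Frank 4, Hank 3, Grace 2. Grace has the fewest and is eliminated.
Round 3: Frank 6, Hank 3. Frank has a majority.

Dave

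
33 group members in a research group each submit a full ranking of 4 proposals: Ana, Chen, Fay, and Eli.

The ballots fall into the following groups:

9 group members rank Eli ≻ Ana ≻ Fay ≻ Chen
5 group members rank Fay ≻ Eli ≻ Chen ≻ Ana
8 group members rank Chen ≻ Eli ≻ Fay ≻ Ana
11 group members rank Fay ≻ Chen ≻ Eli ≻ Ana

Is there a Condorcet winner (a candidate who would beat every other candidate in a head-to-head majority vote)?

Head-to-head results (33 voters total):
Ana vs Chen: Chen wins 24–9.
Ana vs Fay: Fay wins 24–9.
Ana vs Eli: Eli wins 33–0.
Chen vs Fay: Fay wins 25–8.
Chen vs Eli: Chen wins 19–14.
Fay vs Eli: Eli wins 17–16.
No candidate beats all others: Chen beats Eli beats Fay beats Chen, a majority cycle.

No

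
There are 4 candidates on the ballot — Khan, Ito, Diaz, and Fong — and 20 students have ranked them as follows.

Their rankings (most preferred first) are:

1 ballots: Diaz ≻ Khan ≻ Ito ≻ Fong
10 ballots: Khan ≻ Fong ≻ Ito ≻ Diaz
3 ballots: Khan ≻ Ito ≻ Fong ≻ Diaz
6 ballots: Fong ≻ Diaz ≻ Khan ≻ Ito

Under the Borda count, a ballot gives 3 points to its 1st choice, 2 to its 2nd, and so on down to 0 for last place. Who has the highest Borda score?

Borda scores:
  Khan: 2 + 10·3 + 3·3 + 6·1 = 47
  Ito: 1 + 10·1 + 3·2 + 6·0 = 17
  Diaz: 3 + 10·0 + 3·0 + 6·2 = 15
  Fong: 0 + 10·2 + 3·1 + 6·3 = 41
Khan has the highest total.

Khan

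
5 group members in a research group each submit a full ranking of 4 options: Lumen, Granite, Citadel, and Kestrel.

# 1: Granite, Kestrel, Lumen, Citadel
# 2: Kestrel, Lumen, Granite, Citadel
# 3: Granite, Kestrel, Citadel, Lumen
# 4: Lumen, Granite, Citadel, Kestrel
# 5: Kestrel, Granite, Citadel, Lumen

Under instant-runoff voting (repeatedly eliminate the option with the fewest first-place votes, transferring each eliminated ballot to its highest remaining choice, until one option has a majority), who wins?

Granite

Round 1: Granite 2, Kestrel 2, Lumen 1, Citadel 0. Citadel has the fewest and is eliminated.
Round 2: Granite 2, Kestrel 2, Lumen 1. Lumen has the fewest and is eliminated.
Round 3: Granite 3, Kestrel 2. Granite has a majority.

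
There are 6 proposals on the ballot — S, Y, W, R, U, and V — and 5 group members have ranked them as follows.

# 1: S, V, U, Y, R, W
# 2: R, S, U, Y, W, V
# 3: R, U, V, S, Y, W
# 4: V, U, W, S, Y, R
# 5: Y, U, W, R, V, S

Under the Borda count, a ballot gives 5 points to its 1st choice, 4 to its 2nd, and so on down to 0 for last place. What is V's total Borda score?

13

Borda scores:
  S: 5 + 4 + 2 + 2 + 0 = 13
  Y: 2 + 2 + 1 + 1 + 5 = 11
  W: 0 + 1 + 0 + 3 + 3 = 7
  R: 1 + 5 + 5 + 0 + 2 = 13
  U: 3 + 3 + 4 + 4 + 4 = 18
  V: 4 + 0 + 3 + 5 + 1 = 13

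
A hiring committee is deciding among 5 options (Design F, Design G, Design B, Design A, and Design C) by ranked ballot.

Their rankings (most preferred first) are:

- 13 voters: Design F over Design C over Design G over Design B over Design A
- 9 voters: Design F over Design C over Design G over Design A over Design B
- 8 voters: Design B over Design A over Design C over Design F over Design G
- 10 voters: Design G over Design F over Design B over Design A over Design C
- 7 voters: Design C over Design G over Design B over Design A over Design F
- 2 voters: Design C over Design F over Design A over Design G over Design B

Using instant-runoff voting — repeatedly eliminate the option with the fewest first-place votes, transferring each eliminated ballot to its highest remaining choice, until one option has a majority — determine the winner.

Design F

Round 1: Design F 22, Design G 10, Design C 9, Design B 8, Design A 0. Design A has the fewest and is eliminated.
Round 2: Design F 22, Design G 10, Design C 9, Design B 8. Design B has the fewest and is eliminated.
Round 3: Design F 22, Design C 17, Design G 10. Design G has the fewest and is eliminated.
Round 4: Design F 32, Design C 17. Design F has a majority.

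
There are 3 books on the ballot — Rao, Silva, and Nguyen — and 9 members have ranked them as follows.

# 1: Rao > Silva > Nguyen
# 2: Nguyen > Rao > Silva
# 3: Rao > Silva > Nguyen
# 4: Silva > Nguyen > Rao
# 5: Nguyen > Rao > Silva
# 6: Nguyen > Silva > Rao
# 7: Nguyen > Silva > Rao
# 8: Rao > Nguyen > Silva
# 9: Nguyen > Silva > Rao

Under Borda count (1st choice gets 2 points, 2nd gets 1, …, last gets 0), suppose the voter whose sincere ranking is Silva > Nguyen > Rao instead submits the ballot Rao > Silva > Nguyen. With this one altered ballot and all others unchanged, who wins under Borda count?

Borda totals with the altered ballot: Rao 10, Silva 6, Nguyen 11.
The winner is unchanged: still Nguyen.

Nguyen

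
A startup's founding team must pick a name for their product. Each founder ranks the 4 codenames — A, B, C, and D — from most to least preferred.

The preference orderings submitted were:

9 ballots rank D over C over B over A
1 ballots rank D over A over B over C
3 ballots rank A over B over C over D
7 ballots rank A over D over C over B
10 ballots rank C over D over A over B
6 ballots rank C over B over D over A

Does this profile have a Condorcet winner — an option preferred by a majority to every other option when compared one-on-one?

Yes

Head-to-head results (36 voters total):
A vs B: A wins 21–15.
A vs C: C wins 25–11.
A vs D: D wins 26–10.
B vs C: C wins 32–4.
B vs D: D wins 27–9.
C vs D: C wins 19–17.
C beats each rival — A (25–11), B (32–4), D (19–17) — so C is the Condorcet winner.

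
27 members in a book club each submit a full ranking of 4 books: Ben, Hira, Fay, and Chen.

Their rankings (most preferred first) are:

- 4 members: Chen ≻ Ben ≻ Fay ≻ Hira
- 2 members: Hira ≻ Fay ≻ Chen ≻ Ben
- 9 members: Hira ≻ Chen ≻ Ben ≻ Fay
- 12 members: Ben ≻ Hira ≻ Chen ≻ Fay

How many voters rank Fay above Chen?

Ballots ranking Fay above Chen: 2.
Ballots ranking Chen above Fay: 4+9+12 = 25.
So 2 of 27 voters prefer Fay to Chen.

2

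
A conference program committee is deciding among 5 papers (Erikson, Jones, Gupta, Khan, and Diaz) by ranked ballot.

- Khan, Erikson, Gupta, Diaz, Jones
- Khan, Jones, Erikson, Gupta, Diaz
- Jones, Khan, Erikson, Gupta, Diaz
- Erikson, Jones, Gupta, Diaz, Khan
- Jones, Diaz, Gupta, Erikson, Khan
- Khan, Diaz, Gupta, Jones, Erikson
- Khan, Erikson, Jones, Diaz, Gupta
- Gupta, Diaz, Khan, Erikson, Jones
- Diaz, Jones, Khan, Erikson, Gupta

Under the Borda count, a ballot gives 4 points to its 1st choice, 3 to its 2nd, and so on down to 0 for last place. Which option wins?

Borda scores:
  Erikson: 3 + 2 + 2 + 4 + 1 + 0 + 3 + 1 + 1 = 17
  Jones: 0 + 3 + 4 + 3 + 4 + 1 + 2 + 0 + 3 = 20
  Gupta: 2 + 1 + 1 + 2 + 2 + 2 + 0 + 4 + 0 = 14
  Khan: 4 + 4 + 3 + 0 + 0 + 4 + 4 + 2 + 2 = 23
  Diaz: 1 + 0 + 0 + 1 + 3 + 3 + 1 + 3 + 4 = 16
Khan has the highest total.

Khan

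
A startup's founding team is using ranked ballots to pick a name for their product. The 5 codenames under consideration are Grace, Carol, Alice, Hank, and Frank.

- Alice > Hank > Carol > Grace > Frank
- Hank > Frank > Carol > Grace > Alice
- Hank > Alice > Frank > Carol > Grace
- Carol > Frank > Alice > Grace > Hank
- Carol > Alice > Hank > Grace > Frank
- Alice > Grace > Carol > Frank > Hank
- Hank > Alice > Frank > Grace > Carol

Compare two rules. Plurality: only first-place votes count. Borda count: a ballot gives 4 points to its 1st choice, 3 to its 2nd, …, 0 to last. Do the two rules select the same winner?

Plurality first-place counts: Grace 0, Carol 2, Alice 2, Hank 3, Frank 0 → Hank.
Borda totals: Grace 8, Carol 15, Alice 19, Hank 17, Frank 11 → Alice.
The two rules disagree: plurality picks Hank, Borda picks Alice.

No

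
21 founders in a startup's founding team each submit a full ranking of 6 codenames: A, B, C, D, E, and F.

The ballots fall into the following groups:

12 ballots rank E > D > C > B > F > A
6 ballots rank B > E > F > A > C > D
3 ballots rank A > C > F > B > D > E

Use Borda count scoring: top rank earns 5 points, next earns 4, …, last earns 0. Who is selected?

E

Borda scores:
  A: 12·0 + 6·2 + 3·5 = 27
  B: 12·2 + 6·5 + 3·2 = 60
  C: 12·3 + 6·1 + 3·4 = 54
  D: 12·4 + 6·0 + 3·1 = 51
  E: 12·5 + 6·4 + 3·0 = 84
  F: 12·1 + 6·3 + 3·3 = 39
E has the highest total.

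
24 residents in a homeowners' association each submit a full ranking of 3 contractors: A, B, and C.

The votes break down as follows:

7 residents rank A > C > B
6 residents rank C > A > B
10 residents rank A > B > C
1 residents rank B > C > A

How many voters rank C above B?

Ballots ranking C above B: 7+6 = 13.
Ballots ranking B above C: 10+1 = 11.
So 13 of 24 voters prefer C to B.

13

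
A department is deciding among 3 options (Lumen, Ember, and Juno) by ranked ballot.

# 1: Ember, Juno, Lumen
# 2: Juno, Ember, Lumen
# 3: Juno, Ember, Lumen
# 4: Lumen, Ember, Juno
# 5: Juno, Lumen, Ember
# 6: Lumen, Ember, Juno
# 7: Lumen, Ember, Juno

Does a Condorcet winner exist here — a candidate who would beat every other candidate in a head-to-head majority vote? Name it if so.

Head-to-head results (7 voters total):
Lumen vs Ember: Lumen wins 4–3.
Lumen vs Juno: Juno wins 4–3.
Ember vs Juno: Ember wins 4–3.
No candidate beats all others: Lumen beats Ember beats Juno beats Lumen, a majority cycle.

There is no Condorcet winner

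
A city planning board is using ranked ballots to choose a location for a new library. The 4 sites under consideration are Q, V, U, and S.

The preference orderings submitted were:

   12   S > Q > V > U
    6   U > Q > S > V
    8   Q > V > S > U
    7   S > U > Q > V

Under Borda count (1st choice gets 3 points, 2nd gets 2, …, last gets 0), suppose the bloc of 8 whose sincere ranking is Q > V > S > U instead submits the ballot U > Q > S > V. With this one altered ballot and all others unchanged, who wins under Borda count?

Borda totals with the altered ballot: Q 59, V 12, U 56, S 71.
The winner is unchanged: still S.

S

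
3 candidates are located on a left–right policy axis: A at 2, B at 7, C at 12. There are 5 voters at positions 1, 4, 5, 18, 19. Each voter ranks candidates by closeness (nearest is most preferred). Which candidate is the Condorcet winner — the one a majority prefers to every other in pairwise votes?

With single-peaked preferences on a line, the Condorcet winner is the candidate closest to the median voter.
The median voter (position 5) is closest to B at 7.
Check: B vs C — voters closer to B: 3 of 5.

B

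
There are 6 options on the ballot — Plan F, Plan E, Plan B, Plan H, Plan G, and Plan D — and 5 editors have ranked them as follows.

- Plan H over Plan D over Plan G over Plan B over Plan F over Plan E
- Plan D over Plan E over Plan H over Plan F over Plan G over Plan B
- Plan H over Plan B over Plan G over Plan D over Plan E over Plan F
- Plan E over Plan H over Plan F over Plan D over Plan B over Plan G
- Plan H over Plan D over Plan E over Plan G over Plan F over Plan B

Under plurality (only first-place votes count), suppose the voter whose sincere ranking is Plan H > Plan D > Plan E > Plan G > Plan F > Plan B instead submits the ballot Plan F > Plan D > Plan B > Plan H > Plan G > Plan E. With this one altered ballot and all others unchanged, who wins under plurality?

Plan H

First-place totals with the altered ballot: Plan F 1, Plan E 1, Plan B 0, Plan H 2, Plan G 0, Plan D 1.
The winner is unchanged: still Plan H.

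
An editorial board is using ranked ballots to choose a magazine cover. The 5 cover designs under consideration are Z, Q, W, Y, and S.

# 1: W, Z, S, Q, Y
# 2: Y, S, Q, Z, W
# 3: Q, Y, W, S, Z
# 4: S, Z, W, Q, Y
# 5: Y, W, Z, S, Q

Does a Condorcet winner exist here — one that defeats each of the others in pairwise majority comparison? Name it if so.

No Condorcet winner

Head-to-head results (5 voters total):
Z vs Q: Z wins 3–2.
Z vs W: W wins 3–2.
Z vs Y: Y wins 3–2.
Z vs S: S wins 3–2.
Q vs W: W wins 3–2.
Q vs Y: Q wins 3–2.
Q vs S: S wins 4–1.
W vs Y: Y wins 3–2.
W vs S: W wins 3–2.
Y vs S: Y wins 3–2.
No candidate beats all others: Z beats Q beats Y beats Z, a majority cycle.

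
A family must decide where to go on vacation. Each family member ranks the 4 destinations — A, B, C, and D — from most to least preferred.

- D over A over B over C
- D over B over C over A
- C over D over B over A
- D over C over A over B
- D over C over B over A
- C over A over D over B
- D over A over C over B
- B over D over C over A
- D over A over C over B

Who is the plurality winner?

D

First-place vote totals:
  A: 0
  B: 1
  C: 2
  D: 6
D has the most first-place votes.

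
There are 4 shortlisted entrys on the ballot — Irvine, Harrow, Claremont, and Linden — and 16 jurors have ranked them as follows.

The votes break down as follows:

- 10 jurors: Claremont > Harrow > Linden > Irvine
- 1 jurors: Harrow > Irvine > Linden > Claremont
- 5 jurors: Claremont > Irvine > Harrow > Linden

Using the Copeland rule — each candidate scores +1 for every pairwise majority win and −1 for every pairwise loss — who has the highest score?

Claremont

Pairwise results:
  Irvine vs Harrow: Harrow wins 11–5.
  Irvine vs Claremont: Claremont wins 15–1.
  Irvine vs Linden: Linden wins 10–6.
  Harrow vs Claremont: Claremont wins 15–1.
  Harrow vs Linden: Harrow wins 16–0.
  Claremont vs Linden: Claremont wins 15–1.
Copeland scores (wins − losses):
  Irvine: 0 − 3 = -3
  Harrow: 2 − 1 = 1
  Claremont: 3 − 0 = 3
  Linden: 1 − 2 = -1
Claremont has the best Copeland score.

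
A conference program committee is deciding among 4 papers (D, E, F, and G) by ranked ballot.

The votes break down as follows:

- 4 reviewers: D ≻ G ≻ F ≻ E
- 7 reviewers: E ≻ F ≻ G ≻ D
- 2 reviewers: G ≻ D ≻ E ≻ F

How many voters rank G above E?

6

Ballots ranking G above E: 4+2 = 6.
Ballots ranking E above G: 7.
So 6 of 13 voters prefer G to E.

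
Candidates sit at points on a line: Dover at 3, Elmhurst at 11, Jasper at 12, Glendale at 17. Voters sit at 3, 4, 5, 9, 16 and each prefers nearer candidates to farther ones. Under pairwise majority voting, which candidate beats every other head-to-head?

With single-peaked preferences on a line, the Condorcet winner is the candidate closest to the median voter.
The median voter (position 5) is closest to Dover at 3.
Check: Dover vs Elmhurst — voters closer to Dover: 3 of 5.

Dover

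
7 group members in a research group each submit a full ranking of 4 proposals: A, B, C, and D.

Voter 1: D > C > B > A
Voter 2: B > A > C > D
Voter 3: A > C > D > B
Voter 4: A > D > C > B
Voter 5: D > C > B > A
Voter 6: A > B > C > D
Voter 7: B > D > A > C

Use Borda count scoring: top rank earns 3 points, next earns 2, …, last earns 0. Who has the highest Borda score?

A

Borda scores:
  A: 0 + 2 + 3 + 3 + 0 + 3 + 1 = 12
  B: 1 + 3 + 0 + 0 + 1 + 2 + 3 = 10
  C: 2 + 1 + 2 + 1 + 2 + 1 + 0 = 9
  D: 3 + 0 + 1 + 2 + 3 + 0 + 2 = 11
A has the highest total.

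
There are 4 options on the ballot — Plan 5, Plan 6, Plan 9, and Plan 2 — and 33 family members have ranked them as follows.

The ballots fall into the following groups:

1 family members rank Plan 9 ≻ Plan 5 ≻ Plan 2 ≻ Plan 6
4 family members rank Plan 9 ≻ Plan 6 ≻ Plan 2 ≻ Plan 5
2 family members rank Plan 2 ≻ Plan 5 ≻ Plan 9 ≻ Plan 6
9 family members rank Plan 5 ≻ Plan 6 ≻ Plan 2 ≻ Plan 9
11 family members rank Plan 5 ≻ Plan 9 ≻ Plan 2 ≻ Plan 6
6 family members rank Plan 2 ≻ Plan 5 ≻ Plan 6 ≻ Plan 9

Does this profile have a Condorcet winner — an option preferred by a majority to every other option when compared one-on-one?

Yes

Head-to-head results (33 voters total):
Plan 5 vs Plan 6: Plan 5 wins 29–4.
Plan 5 vs Plan 9: Plan 5 wins 28–5.
Plan 5 vs Plan 2: Plan 5 wins 21–12.
Plan 6 vs Plan 9: Plan 9 wins 18–15.
Plan 6 vs Plan 2: Plan 2 wins 20–13.
Plan 9 vs Plan 2: Plan 2 wins 17–16.
Plan 5 beats each rival — Plan 6 (29–4), Plan 9 (28–5), Plan 2 (21–12) — so Plan 5 is the Condorcet winner.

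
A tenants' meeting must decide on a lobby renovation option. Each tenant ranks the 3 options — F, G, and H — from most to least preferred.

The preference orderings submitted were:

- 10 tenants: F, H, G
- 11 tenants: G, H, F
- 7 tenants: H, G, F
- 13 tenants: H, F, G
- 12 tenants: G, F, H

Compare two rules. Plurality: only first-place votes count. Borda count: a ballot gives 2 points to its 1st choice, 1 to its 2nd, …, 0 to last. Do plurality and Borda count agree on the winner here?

Plurality first-place counts: F 10, G 23, H 20 → G.
Borda totals: F 45, G 53, H 61 → H.
The two rules disagree: plurality picks G, Borda picks H.

No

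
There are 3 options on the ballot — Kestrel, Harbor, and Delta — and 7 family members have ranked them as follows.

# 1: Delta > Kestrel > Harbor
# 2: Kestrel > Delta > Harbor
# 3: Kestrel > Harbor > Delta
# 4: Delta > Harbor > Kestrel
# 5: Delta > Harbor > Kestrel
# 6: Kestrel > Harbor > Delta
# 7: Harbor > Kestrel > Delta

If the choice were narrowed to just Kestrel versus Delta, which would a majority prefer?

Ballots ranking Kestrel above Delta: 4.
Ballots ranking Delta above Kestrel: 3.
Kestrel wins the head-to-head, 4–3.

Kestrel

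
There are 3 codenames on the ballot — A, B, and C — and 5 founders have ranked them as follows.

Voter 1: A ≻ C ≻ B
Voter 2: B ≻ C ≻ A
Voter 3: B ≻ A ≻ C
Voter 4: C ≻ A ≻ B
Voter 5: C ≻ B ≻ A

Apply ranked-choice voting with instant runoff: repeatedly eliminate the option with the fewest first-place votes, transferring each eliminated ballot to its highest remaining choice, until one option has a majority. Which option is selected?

C

Round 1: B 2, C 2, A 1. A has the fewest and is eliminated.
Round 2: C 3, B 2. C has a majority.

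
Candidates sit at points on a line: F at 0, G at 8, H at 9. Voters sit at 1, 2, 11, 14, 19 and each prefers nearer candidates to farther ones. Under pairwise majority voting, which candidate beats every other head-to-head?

H

With single-peaked preferences on a line, the Condorcet winner is the candidate closest to the median voter.
The median voter (position 11) is closest to H at 9.
Check: H vs F — voters closer to H: 3 of 5.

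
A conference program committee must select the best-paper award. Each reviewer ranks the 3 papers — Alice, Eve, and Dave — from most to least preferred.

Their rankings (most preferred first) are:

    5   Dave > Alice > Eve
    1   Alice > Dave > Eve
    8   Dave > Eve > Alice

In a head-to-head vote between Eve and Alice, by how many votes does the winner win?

Ballots ranking Eve above Alice: 8.
Ballots ranking Alice above Eve: 5+1 = 6.
Eve wins 8–6, a margin of 2.

2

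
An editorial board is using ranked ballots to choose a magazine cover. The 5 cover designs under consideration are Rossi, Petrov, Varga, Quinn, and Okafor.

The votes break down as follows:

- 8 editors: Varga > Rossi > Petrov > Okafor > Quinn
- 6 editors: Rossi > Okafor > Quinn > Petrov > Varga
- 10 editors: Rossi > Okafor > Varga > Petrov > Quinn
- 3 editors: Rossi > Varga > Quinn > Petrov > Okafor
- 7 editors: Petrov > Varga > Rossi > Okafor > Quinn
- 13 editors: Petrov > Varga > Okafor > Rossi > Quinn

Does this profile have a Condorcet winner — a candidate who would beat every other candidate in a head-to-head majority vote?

Head-to-head results (47 voters total):
Rossi vs Petrov: Rossi wins 27–20.
Rossi vs Varga: Varga wins 28–19.
Rossi vs Quinn: Rossi wins 47–0.
Rossi vs Okafor: Rossi wins 34–13.
Petrov vs Varga: Petrov wins 26–21.
Petrov vs Quinn: Petrov wins 38–9.
Petrov vs Okafor: Petrov wins 31–16.
Varga vs Quinn: Varga wins 41–6.
Varga vs Okafor: Varga wins 31–16.
Quinn vs Okafor: Okafor wins 44–3.
No candidate beats all others: Rossi beats Petrov beats Varga beats Rossi, a majority cycle.

No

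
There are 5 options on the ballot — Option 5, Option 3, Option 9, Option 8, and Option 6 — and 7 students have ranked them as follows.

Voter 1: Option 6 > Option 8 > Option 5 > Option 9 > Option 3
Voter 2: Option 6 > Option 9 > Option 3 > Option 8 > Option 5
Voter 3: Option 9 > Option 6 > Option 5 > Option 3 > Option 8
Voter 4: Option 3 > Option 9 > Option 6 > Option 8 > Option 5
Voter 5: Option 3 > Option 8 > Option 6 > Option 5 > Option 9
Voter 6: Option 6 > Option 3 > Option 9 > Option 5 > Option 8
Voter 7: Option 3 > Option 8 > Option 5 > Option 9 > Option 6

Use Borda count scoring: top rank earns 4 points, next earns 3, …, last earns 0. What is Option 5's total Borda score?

Borda scores:
  Option 5: 2 + 0 + 2 + 0 + 1 + 1 + 2 = 8
  Option 3: 0 + 2 + 1 + 4 + 4 + 3 + 4 = 18
  Option 9: 1 + 3 + 4 + 3 + 0 + 2 + 1 = 14
  Option 8: 3 + 1 + 0 + 1 + 3 + 0 + 3 = 11
  Option 6: 4 + 4 + 3 + 2 + 2 + 4 + 0 = 19

8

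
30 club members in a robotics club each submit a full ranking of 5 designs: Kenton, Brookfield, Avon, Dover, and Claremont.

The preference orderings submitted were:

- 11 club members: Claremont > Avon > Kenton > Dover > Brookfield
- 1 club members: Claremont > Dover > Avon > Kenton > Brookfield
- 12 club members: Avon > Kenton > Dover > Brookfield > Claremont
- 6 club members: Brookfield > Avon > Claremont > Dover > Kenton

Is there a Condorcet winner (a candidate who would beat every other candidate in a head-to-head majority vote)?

Head-to-head results (30 voters total):
Kenton vs Brookfield: Kenton wins 24–6.
Kenton vs Avon: Avon wins 30–0.
Kenton vs Dover: Kenton wins 23–7.
Kenton vs Claremont: Claremont wins 18–12.
Brookfield vs Avon: Avon wins 24–6.
Brookfield vs Dover: Dover wins 24–6.
Brookfield vs Claremont: Brookfield wins 18–12.
Avon vs Dover: Avon wins 29–1.
Avon vs Claremont: Avon wins 18–12.
Dover vs Claremont: Claremont wins 18–12.
Avon beats each rival — Kenton (30–0), Brookfield (24–6), Dover (29–1), Claremont (18–12) — so Avon is the Condorcet winner.

Yes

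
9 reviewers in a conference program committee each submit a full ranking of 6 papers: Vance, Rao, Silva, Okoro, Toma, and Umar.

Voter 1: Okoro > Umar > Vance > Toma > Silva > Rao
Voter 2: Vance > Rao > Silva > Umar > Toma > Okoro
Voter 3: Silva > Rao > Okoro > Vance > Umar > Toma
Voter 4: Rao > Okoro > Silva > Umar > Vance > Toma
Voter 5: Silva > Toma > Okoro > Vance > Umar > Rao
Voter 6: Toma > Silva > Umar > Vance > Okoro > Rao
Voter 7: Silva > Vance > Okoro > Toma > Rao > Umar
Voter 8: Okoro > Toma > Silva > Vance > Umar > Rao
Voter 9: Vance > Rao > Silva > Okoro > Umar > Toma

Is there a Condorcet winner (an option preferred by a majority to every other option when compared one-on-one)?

Yes

Head-to-head results (9 voters total):
Vance vs Rao: Vance wins 7–2.
Vance vs Silva: Silva wins 6–3.
Vance vs Okoro: Okoro wins 5–4.
Vance vs Toma: Vance wins 6–3.
Vance vs Umar: Vance wins 6–3.
Rao vs Silva: Silva wins 6–3.
Rao vs Okoro: Okoro wins 5–4.
Rao vs Toma: Toma wins 5–4.
Rao vs Umar: Rao wins 5–4.
Silva vs Okoro: Silva wins 6–3.
Silva vs Toma: Silva wins 6–3.
Silva vs Umar: Silva wins 8–1.
Okoro vs Toma: Okoro wins 6–3.
Okoro vs Umar: Okoro wins 7–2.
Toma vs Umar: Umar wins 5–4.
Silva beats each rival — Vance (6–3), Rao (6–3), Okoro (6–3), Toma (6–3), Umar (8–1) — so Silva is the Condorcet winner.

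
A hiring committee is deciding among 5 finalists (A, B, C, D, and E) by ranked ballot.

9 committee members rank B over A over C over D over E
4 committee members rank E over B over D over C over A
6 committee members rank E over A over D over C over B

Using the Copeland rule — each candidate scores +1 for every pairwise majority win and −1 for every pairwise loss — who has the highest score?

E

Pairwise results:
  A vs B: B wins 13–6.
  A vs C: A wins 15–4.
  A vs D: A wins 15–4.
  A vs E: E wins 10–9.
  B vs C: B wins 13–6.
  B vs D: B wins 13–6.
  B vs E: E wins 10–9.
  C vs D: D wins 10–9.
  C vs E: E wins 10–9.
  D vs E: E wins 10–9.
Copeland scores (wins − losses):
  A: 2 − 2 = 0
  B: 3 − 1 = 2
  C: 0 − 4 = -4
  D: 1 − 3 = -2
  E: 4 − 0 = 4
E has the best Copeland score.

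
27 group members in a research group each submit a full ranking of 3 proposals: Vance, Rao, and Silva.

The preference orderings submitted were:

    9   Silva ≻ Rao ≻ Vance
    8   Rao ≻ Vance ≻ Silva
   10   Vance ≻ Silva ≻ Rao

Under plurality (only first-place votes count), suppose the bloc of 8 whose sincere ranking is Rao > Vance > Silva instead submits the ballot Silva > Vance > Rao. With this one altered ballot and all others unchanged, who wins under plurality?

Silva

First-place totals with the altered ballot: Vance 10, Rao 0, Silva 17.
The switch changes the winner from Vance to Silva.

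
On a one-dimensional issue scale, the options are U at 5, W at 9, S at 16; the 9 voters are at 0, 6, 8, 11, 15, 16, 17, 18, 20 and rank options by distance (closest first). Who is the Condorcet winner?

With single-peaked preferences on a line, the Condorcet winner is the candidate closest to the median voter.
The median voter (position 15) is closest to S at 16.
Check: S vs U — voters closer to S: 6 of 9.

S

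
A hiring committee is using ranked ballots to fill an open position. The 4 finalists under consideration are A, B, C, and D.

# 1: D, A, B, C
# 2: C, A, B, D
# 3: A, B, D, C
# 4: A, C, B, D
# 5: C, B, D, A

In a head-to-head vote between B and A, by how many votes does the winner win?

Ballots ranking B above A: 1.
Ballots ranking A above B: 4.
A wins 4–1, a margin of 3.

3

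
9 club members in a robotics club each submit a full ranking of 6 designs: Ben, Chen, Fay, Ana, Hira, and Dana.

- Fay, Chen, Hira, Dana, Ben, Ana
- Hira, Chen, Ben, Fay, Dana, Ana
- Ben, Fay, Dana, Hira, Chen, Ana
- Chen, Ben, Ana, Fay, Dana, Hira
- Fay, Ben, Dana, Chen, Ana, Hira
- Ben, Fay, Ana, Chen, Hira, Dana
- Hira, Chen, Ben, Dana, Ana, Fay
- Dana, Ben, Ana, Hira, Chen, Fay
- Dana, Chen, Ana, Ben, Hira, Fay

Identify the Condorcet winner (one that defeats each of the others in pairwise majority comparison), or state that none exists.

Head-to-head results (9 voters total):
Ben vs Chen: Chen wins 5–4.
Ben vs Fay: Ben wins 7–2.
Ben vs Ana: Ben wins 8–1.
Ben vs Hira: Ben wins 6–3.
Ben vs Dana: Ben wins 6–3.
Chen vs Fay: Chen wins 5–4.
Chen vs Ana: Chen wins 7–2.
Chen vs Hira: Chen wins 5–4.
Chen vs Dana: Chen wins 5–4.
Fay vs Ana: Fay wins 5–4.
Fay vs Hira: Fay wins 5–4.
Fay vs Dana: Fay wins 6–3.
Ana vs Hira: Ana wins 5–4.
Ana vs Dana: Dana wins 7–2.
Hira vs Dana: Dana wins 5–4.
Chen beats each rival — Ben (5–4), Fay (5–4), Ana (7–2), Hira (5–4), Dana (5–4) — so Chen is the Condorcet winner.

Chen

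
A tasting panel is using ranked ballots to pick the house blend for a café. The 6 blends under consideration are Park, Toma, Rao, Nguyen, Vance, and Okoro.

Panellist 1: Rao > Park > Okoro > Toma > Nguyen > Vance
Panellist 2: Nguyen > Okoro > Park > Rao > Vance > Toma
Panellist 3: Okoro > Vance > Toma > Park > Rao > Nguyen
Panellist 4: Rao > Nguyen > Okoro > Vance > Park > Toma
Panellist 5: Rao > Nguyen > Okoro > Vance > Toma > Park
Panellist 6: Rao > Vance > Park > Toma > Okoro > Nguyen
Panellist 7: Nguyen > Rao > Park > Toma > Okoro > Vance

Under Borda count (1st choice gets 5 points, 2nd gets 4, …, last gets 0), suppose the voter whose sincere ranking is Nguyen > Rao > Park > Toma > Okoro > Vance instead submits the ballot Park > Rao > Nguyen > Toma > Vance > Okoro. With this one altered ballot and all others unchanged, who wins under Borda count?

Rao

Borda totals with the altered ballot: Park 18, Toma 10, Rao 27, Nguyen 17, Vance 14, Okoro 19.
The winner is unchanged: still Rao.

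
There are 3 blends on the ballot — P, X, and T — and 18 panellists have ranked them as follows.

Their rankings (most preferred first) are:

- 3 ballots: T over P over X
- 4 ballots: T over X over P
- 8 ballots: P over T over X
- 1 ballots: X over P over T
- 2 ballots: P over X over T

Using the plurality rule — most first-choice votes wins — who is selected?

P

First-place vote totals:
  P: 10
  X: 1
  T: 7
P has the most first-place votes.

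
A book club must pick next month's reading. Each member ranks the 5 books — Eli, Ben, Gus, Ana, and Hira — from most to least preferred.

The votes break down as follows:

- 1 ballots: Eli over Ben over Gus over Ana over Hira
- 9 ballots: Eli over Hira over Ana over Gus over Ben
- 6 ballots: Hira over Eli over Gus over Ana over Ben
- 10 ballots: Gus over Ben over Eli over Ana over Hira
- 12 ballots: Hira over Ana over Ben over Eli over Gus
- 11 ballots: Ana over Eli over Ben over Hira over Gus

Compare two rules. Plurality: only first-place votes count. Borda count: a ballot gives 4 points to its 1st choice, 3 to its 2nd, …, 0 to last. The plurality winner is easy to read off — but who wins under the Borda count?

Eli

Plurality first-place counts: Eli 10, Ben 0, Gus 10, Ana 11, Hira 18 → Hira.
Borda totals: Eli 123, Ben 79, Gus 63, Ana 115, Hira 110 → Eli.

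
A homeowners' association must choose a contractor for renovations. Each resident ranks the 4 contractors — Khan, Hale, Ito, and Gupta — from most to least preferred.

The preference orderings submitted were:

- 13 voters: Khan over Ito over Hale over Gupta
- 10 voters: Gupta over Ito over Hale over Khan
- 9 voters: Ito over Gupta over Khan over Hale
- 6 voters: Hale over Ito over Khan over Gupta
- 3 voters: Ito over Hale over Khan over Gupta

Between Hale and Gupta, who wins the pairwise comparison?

Ballots ranking Hale above Gupta: 13+6+3 = 22.
Ballots ranking Gupta above Hale: 10+9 = 19.
Hale wins the head-to-head, 22–19.

Hale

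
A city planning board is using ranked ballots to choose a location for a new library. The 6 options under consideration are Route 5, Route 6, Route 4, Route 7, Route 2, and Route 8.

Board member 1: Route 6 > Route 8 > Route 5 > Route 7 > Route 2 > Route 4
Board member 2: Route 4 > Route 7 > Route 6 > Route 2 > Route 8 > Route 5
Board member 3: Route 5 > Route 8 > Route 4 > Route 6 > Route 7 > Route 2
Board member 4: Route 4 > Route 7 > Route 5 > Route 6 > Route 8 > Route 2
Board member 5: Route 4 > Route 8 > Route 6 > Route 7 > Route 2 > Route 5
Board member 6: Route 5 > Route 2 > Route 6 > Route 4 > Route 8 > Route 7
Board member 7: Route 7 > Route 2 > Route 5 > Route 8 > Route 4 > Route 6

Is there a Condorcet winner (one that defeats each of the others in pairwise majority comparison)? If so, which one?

None — there is no Condorcet winner

Head-to-head results (7 voters total):
Route 5 vs Route 6: Route 5 wins 4–3.
Route 5 vs Route 4: Route 5 wins 4–3.
Route 5 vs Route 7: Route 7 wins 4–3.
Route 5 vs Route 2: Route 5 wins 4–3.
Route 5 vs Route 8: Route 5 wins 4–3.
Route 6 vs Route 4: Route 4 wins 5–2.
Route 6 vs Route 7: Route 6 wins 4–3.
Route 6 vs Route 2: Route 6 wins 5–2.
Route 6 vs Route 8: Route 6 wins 4–3.
Route 4 vs Route 7: Route 4 wins 5–2.
Route 4 vs Route 2: Route 4 wins 4–3.
Route 4 vs Route 8: Route 4 wins 4–3.
Route 7 vs Route 2: Route 7 wins 6–1.
Route 7 vs Route 8: Route 8 wins 4–3.
Route 2 vs Route 8: Route 8 wins 4–3.
No candidate beats all others: Route 5 beats Route 6 beats Route 7 beats Route 5, a majority cycle.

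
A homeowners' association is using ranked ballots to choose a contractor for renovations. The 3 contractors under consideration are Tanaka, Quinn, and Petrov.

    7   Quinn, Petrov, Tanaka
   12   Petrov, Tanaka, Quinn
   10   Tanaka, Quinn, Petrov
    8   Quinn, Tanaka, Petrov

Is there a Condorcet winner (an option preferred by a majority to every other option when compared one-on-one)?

No

Head-to-head results (37 voters total):
Tanaka vs Quinn: Tanaka wins 22–15.
Tanaka vs Petrov: Petrov wins 19–18.
Quinn vs Petrov: Quinn wins 25–12.
No candidate beats all others: Tanaka beats Quinn beats Petrov beats Tanaka, a majority cycle.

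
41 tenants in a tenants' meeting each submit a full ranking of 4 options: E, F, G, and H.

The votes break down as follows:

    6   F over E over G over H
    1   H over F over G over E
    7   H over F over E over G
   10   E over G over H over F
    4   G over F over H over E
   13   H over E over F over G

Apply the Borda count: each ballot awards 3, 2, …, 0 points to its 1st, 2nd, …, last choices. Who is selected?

Borda scores:
  E: 6·2 + 0 + 7·1 + 10·3 + 4·0 + 13·2 = 75
  F: 6·3 + 2 + 7·2 + 10·0 + 4·2 + 13·1 = 55
  G: 6·1 + 1 + 7·0 + 10·2 + 4·3 + 13·0 = 39
  H: 6·0 + 3 + 7·3 + 10·1 + 4·1 + 13·3 = 77
H has the highest total.

H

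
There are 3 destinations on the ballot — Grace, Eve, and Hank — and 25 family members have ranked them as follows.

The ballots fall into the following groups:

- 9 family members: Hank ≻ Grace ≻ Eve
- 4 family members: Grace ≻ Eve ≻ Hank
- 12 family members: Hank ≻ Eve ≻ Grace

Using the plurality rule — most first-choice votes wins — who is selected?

First-place vote totals:
  Grace: 4
  Eve: 0
  Hank: 21
Hank has the most first-place votes.

Hank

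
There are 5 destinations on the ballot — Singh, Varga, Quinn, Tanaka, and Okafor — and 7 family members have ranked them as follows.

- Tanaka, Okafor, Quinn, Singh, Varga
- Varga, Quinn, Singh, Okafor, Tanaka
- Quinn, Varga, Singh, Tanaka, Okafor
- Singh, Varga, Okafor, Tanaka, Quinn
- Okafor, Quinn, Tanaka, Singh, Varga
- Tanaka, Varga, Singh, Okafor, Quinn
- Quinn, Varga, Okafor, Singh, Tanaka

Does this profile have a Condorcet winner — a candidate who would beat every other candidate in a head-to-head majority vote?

No

Head-to-head results (7 voters total):
Singh vs Varga: Varga wins 4–3.
Singh vs Quinn: Quinn wins 5–2.
Singh vs Tanaka: Singh wins 4–3.
Singh vs Okafor: Singh wins 4–3.
Varga vs Quinn: Quinn wins 4–3.
Varga vs Tanaka: Varga wins 4–3.
Varga vs Okafor: Varga wins 5–2.
Quinn vs Tanaka: Quinn wins 4–3.
Quinn vs Okafor: Okafor wins 4–3.
Tanaka vs Okafor: Okafor wins 4–3.
No candidate beats all others: Singh beats Okafor beats Quinn beats Singh, a majority cycle.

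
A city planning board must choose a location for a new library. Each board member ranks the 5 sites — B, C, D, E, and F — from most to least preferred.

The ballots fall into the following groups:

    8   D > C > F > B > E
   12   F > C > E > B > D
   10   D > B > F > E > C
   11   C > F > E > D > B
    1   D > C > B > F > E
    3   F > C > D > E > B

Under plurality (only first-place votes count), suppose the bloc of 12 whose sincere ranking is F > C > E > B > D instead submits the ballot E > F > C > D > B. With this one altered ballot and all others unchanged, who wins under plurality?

D

First-place totals with the altered ballot: B 0, C 11, D 19, E 12, F 3.
The winner is unchanged: still D.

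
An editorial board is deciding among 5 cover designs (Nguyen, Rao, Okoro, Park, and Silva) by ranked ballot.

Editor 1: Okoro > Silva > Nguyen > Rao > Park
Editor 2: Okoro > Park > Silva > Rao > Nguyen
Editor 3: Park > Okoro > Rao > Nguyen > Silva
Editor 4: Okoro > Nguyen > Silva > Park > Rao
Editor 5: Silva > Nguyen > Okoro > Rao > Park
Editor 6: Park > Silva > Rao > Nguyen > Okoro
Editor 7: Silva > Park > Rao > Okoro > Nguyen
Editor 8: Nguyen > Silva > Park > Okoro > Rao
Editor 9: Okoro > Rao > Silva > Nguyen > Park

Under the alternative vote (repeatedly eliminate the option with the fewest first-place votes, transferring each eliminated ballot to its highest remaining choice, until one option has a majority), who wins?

Round 1: Okoro 4, Park 2, Silva 2, Nguyen 1, Rao 0. Rao has the fewest and is eliminated.
Round 2: Okoro 4, Park 2, Silva 2, Nguyen 1. Nguyen has the fewest and is eliminated.
Round 3: Okoro 4, Silva 3, Park 2. Park has the fewest and is eliminated.
Round 4: Okoro 5, Silva 4. Okoro has a majority.

Okoro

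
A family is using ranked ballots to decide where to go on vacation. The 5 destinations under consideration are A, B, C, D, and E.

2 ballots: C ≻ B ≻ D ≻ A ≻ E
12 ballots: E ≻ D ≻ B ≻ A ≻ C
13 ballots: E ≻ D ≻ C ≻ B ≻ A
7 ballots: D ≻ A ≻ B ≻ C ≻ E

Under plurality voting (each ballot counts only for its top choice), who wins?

First-place vote totals:
  A: 0
  B: 0
  C: 2
  D: 7
  E: 25
E has the most first-place votes.

E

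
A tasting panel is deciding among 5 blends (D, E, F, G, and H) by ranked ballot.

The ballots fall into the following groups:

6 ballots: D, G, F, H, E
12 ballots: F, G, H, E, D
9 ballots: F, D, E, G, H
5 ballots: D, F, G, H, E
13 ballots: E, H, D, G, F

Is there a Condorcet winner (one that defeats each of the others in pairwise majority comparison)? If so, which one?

Head-to-head results (45 voters total):
D vs E: E wins 25–20.
D vs F: D wins 24–21.
D vs G: D wins 33–12.
D vs H: H wins 25–20.
E vs F: F wins 32–13.
E vs G: G wins 23–22.
E vs H: H wins 23–22.
F vs G: F wins 26–19.
F vs H: F wins 32–13.
G vs H: G wins 32–13.
No candidate beats all others: D beats F beats E beats D, a majority cycle.

None — there is no Condorcet winner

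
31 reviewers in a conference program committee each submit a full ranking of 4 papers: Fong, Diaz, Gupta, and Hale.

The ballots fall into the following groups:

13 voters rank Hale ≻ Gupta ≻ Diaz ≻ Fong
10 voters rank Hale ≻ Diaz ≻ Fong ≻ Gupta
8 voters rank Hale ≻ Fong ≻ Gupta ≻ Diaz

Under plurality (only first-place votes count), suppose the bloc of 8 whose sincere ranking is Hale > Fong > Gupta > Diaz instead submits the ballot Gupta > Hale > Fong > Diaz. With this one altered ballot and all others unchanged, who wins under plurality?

Hale

First-place totals with the altered ballot: Fong 0, Diaz 0, Gupta 8, Hale 23.
The winner is unchanged: still Hale.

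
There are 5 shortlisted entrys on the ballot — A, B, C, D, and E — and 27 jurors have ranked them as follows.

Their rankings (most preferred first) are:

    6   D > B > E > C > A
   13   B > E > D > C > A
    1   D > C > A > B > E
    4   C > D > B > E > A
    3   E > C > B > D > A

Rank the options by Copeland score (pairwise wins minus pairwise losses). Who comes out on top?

Pairwise results:
  A vs B: B wins 26–1.
  A vs C: C wins 27–0.
  A vs D: D wins 27–0.
  A vs E: E wins 26–1.
  B vs C: B wins 19–8.
  B vs D: B wins 16–11.
  B vs E: B wins 24–3.
  C vs D: D wins 20–7.
  C vs E: E wins 22–5.
  D vs E: E wins 16–11.
Copeland scores (wins − losses):
  A: 0 − 4 = -4
  B: 4 − 0 = 4
  C: 1 − 3 = -2
  D: 2 − 2 = 0
  E: 3 − 1 = 2
B has the best Copeland score.

B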